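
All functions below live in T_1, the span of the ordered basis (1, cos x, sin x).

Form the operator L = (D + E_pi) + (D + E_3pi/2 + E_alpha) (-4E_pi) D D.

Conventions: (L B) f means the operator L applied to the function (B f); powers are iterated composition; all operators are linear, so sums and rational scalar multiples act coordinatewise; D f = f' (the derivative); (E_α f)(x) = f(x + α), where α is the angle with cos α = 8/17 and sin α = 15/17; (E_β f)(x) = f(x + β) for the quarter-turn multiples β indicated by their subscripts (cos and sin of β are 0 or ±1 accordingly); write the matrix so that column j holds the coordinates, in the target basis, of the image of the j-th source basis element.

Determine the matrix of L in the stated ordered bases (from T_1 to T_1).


image of 1: 1
image of cos x: -(49/17)cos x + (43/17)sin x
image of sin x: -(43/17)cos x - (49/17)sin x
each image's coordinates form column j of the matrix

the matrix is [[1, 0, 0]; [0, -49/17, -43/17]; [0, 43/17, -49/17]] (rows listed top to bottom)


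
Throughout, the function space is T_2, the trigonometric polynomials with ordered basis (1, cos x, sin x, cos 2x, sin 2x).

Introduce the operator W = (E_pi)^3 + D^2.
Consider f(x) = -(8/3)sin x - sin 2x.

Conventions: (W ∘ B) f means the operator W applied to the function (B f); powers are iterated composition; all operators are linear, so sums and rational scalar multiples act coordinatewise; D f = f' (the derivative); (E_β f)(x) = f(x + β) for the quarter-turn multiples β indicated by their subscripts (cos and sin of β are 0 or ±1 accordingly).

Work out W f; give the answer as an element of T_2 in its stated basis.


the result is g(x) = (16/3)sin x + 3sin 2x

E_pi f = (8/3)sin x - sin 2x
E_pi E_pi f = -(8/3)sin x - sin 2x
E_pi E_pi E_pi f = (8/3)sin x - sin 2x
D f = -(8/3)cos x - 2cos 2x
D D f = (8/3)sin x + 4sin 2x
((E_pi)^3 + D^2) f = (16/3)sin x + 3sin 2x


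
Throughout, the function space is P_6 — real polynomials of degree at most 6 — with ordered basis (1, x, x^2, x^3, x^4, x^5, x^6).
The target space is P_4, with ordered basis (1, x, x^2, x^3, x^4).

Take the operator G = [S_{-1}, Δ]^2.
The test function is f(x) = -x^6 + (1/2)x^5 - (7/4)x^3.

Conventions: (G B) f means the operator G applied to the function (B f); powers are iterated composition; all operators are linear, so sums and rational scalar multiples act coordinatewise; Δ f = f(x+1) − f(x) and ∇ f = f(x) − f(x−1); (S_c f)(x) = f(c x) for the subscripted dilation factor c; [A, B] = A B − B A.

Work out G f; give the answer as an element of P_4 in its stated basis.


Δ f = -6x^5 - (25/2)x^4 - 15x^3 - (61/4)x^2 - (35/4)x - 9/4
S_{-1} Δ f = 6x^5 - (25/2)x^4 + 15x^3 - (61/4)x^2 + (35/4)x - 9/4
S_{-1} f = -x^6 - (1/2)x^5 + (7/4)x^3
Δ S_{-1} f = -6x^5 - (35/2)x^4 - 25x^3 - (59/4)x^2 - (13/4)x + 1/4
[S_{-1}, Δ] f = 12x^5 + 5x^4 + 40x^3 - (1/2)x^2 + 12x - 5/2
Δ [S_{-1}, Δ] f = 60x^4 + 140x^3 + 270x^2 + 199x + 137/2
S_{-1} Δ [S_{-1}, Δ] f = 60x^4 - 140x^3 + 270x^2 - 199x + 137/2
S_{-1} [S_{-1}, Δ] f = -12x^5 + 5x^4 - 40x^3 - (1/2)x^2 - 12x - 5/2
Δ S_{-1} [S_{-1}, Δ] f = -60x^4 - 100x^3 - 210x^2 - 161x - 119/2
[S_{-1}, Δ] [S_{-1}, Δ] f = 120x^4 - 40x^3 + 480x^2 - 38x + 128

the result is g(x) = 120x^4 - 40x^3 + 480x^2 - 38x + 128


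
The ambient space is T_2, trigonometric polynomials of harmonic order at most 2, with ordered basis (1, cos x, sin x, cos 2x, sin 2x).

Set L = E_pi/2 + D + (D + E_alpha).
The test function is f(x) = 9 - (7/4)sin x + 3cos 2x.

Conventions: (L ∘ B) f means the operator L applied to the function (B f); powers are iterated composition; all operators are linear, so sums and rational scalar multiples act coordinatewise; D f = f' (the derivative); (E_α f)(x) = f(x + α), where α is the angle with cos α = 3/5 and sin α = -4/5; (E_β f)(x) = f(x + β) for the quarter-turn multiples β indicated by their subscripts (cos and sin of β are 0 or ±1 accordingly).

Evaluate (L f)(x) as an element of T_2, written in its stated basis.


the result is g(x) = 18 - (77/20)cos x - (21/20)sin x - (96/25)cos 2x - (228/25)sin 2x

E_pi/2 f = 9 - (7/4)cos x - 3cos 2x
D f = -(7/4)cos x - 6sin 2x
D f = -(7/4)cos x - 6sin 2x
E_alpha f = 9 + (7/5)cos x - (21/20)sin x - (21/25)cos 2x + (72/25)sin 2x
(D + E_alpha) f = 9 - (7/20)cos x - (21/20)sin x - (21/25)cos 2x - (78/25)sin 2x
(E_pi/2 + D + (D + E_alpha)) f = 18 - (77/20)cos x - (21/20)sin x - (96/25)cos 2x - (228/25)sin 2x


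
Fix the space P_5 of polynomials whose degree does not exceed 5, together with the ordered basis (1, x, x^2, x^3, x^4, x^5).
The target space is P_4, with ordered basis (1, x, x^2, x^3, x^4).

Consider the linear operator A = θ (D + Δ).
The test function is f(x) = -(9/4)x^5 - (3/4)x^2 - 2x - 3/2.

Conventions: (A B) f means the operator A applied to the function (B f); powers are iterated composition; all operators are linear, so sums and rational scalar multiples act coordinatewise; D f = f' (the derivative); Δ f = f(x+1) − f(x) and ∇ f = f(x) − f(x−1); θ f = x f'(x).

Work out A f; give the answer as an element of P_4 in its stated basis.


the image equals g(x) = -90x^4 - (135/2)x^3 - 45x^2 - (57/4)x

D f = -(45/4)x^4 - (3/2)x - 2
Δ f = -(45/4)x^4 - (45/2)x^3 - (45/2)x^2 - (51/4)x - 5
(D + Δ) f = -(45/2)x^4 - (45/2)x^3 - (45/2)x^2 - (57/4)x - 7
θ (D + Δ) f = -90x^4 - (135/2)x^3 - 45x^2 - (57/4)x


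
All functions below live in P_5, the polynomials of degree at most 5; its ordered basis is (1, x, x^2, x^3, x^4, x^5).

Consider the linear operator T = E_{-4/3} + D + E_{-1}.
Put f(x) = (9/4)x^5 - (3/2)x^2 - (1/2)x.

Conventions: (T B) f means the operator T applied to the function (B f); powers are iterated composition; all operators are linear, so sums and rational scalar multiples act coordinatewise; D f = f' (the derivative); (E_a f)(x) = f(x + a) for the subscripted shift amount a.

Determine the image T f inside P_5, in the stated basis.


g(x) = (9/2)x^5 - 15x^4 + (125/2)x^3 - (473/6)x^2 + (1793/36)x - 1645/108

E_{-4/3} f = (9/4)x^5 - 15x^4 + 40x^3 - (329/6)x^2 + (703/18)x - 310/27
D f = (45/4)x^4 - 3x - 1/2
E_{-1} f = (9/4)x^5 - (45/4)x^4 + (45/2)x^3 - 24x^2 + (55/4)x - 13/4
(E_{-4/3} + D + E_{-1}) f = (9/2)x^5 - 15x^4 + (125/2)x^3 - (473/6)x^2 + (1793/36)x - 1645/108


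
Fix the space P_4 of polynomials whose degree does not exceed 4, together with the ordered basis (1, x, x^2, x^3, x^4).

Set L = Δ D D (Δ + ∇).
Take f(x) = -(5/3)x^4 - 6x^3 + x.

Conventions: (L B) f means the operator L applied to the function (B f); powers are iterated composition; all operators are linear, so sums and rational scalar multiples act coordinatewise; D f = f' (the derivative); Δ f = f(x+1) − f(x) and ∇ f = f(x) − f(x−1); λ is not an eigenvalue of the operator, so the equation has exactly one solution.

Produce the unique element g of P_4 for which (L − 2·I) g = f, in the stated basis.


write g with unknown coordinates in the stated basis and equate coefficients in (L − 2·I) g = f
solving from the highest basis element down gives g = (5/6)x^4 + 3x^3 - (1/2)x + 20
check: L g = 40
so L g − 2·g = -(5/3)x^4 - 6x^3 + x = f ✓

the image equals g(x) = (5/6)x^4 + 3x^3 - (1/2)x + 20


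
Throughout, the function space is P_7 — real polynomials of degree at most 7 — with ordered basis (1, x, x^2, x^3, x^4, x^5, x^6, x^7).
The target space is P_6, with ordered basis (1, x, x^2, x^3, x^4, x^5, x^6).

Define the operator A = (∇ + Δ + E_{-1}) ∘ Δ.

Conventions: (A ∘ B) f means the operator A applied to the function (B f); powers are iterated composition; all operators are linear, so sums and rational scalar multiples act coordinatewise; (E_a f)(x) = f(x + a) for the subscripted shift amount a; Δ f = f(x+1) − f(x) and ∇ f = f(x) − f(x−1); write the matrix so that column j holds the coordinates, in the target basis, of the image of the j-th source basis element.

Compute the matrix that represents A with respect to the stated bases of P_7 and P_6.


image of 1: 0
image of x: 1
image of x^2: 2x + 3
image of x^3: 3x^2 + 9x + 7
image of x^4: 4x^3 + 18x^2 + 28x + 15
image of x^5: 5x^4 + 30x^3 + 70x^2 + 75x + 31
image of x^6: 6x^5 + 45x^4 + 140x^3 + 225x^2 + 186x + 63
image of x^7: 7x^6 + 63x^5 + 245x^4 + 525x^3 + 651x^2 + 441x + 127
each image's coordinates form column j of the matrix

the matrix is [[0, 1, 3, 7, 15, 31, 63, 127]; [0, 0, 2, 9, 28, 75, 186, 441]; [0, 0, 0, 3, 18, 70, 225, 651]; [0, 0, 0, 0, 4, 30, 140, 525]; [0, 0, 0, 0, 0, 5, 45, 245]; [0, 0, 0, 0, 0, 0, 6, 63]; [0, 0, 0, 0, 0, 0, 0, 7]] (rows listed top to bottom)


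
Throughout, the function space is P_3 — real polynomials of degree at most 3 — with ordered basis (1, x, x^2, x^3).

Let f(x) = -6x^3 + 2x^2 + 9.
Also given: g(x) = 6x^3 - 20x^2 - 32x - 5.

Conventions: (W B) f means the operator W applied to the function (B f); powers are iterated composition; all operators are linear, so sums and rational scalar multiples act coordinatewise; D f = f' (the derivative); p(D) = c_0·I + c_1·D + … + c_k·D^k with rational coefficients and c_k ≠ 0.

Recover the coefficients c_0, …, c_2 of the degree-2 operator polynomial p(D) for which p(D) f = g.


D^0 f = -6x^3 + 2x^2 + 9
D^1 f = -18x^2 + 4x
D^2 f = -36x + 4
matching coefficients of g against c_0 f + c_1 Df + … from the top degree down determines the c_i
solution: c_0 = -1, c_1 = 1, c_2 = 1

c_0 = -1, c_1 = 1, c_2 = 1


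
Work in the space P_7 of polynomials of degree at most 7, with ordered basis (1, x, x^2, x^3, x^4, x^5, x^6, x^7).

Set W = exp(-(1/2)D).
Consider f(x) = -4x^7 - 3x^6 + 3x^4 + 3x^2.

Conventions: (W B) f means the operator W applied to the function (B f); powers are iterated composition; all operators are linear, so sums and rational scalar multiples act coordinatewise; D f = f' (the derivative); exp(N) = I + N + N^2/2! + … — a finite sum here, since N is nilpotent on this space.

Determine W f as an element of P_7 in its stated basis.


order-1 term: 14x^6 + 9x^5 - 6x^3 - 3x
order-2 term: -21x^5 - (45/4)x^4 + (9/2)x^2 + 3/4
order-3 term: (35/2)x^4 + (15/2)x^3 - (3/2)x
order-4 term: -(35/4)x^3 - (45/16)x^2 + 3/16
order-5 term: (21/8)x^2 + (9/16)x
order-6 term: -(7/16)x - 3/64
order-7 term: 1/32
the series for exp(-(1/2)D) f terminates at order 7
exp(-(1/2)D) f = -4x^7 + 11x^6 - 12x^5 + (37/4)x^4 - (29/4)x^3 + (117/16)x^2 - (35/8)x + 59/64

the result is g(x) = -4x^7 + 11x^6 - 12x^5 + (37/4)x^4 - (29/4)x^3 + (117/16)x^2 - (35/8)x + 59/64


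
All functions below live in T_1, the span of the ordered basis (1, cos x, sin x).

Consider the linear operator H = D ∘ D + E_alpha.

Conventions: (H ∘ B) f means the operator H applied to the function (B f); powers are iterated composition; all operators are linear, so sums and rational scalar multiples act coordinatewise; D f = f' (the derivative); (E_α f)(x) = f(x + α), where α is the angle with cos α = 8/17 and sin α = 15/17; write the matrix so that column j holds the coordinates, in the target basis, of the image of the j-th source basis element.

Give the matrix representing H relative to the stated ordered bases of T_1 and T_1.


the matrix is [[1, 0, 0]; [0, -9/17, 15/17]; [0, -15/17, -9/17]] (rows listed top to bottom)

image of 1: 1
image of cos x: -(9/17)cos x - (15/17)sin x
image of sin x: (15/17)cos x - (9/17)sin x
each image's coordinates form column j of the matrix


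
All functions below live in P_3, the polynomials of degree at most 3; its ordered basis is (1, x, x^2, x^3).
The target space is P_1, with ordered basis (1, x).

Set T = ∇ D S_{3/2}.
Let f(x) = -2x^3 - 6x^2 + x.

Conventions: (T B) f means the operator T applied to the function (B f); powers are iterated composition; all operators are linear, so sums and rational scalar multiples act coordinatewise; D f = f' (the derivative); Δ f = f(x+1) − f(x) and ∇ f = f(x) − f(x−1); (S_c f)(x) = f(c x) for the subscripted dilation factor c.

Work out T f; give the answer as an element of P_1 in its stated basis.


S_{3/2} f = -(27/4)x^3 - (27/2)x^2 + (3/2)x
D S_{3/2} f = -(81/4)x^2 - 27x + 3/2
∇ (D S_{3/2}) f = -(81/2)x - 27/4

the result is g(x) = -(81/2)x - 27/4


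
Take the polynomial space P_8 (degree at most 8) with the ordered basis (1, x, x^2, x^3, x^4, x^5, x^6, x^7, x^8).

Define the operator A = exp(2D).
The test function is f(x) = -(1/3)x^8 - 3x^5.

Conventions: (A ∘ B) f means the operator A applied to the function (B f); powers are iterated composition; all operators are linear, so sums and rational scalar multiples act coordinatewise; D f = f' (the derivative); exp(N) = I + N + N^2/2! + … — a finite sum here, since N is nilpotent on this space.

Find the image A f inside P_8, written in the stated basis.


g(x) = -(1/3)x^8 - (16/3)x^7 - (112/3)x^6 - (457/3)x^5 - (1210/3)x^4 - (2152/3)x^3 - (2512/3)x^2 - (1744/3)x - 544/3

order-1 term: -(16/3)x^7 - 30x^4
order-2 term: -(112/3)x^6 - 120x^3
order-3 term: -(448/3)x^5 - 240x^2
order-4 term: -(1120/3)x^4 - 240x
order-5 term: -(1792/3)x^3 - 96
order-6 term: -(1792/3)x^2
order-7 term: -(1024/3)x
order-8 term: -256/3
the series for exp(2D) f terminates at order 8
exp(2D) f = -(1/3)x^8 - (16/3)x^7 - (112/3)x^6 - (457/3)x^5 - (1210/3)x^4 - (2152/3)x^3 - (2512/3)x^2 - (1744/3)x - 544/3


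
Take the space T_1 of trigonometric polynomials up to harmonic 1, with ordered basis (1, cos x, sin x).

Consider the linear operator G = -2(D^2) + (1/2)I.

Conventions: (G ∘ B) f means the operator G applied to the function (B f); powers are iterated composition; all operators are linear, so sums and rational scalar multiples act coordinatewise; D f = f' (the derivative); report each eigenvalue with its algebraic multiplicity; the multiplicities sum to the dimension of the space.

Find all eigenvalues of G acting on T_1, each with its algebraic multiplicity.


image of 1: 1/2
image of cos x: (5/2)cos x
image of sin x: (5/2)sin x
the matrix is diagonal; its diagonal is (1/2, 5/2, 5/2)
for a triangular matrix the eigenvalues are the diagonal entries, with algebraic multiplicity their repetition count

λ = 1/2 (multiplicity 1), λ = 5/2 (multiplicity 2)


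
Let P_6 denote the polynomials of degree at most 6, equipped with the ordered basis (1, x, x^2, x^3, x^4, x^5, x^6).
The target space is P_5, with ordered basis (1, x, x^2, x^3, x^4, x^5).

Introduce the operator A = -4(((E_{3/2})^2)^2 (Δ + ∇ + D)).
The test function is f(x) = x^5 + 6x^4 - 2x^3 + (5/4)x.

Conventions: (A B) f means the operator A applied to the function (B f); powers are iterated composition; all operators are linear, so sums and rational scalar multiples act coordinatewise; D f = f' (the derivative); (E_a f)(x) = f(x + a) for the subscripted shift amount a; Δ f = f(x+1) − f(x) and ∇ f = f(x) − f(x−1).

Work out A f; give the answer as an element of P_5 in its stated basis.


g(x) = -60x^4 - 1728x^3 - 18152x^2 - 83232x - 141415

Δ f = 5x^4 + 34x^3 + 40x^2 + 23x + 25/4
∇ f = 5x^4 + 14x^3 - 32x^2 + 25x - 23/4
D f = 5x^4 + 24x^3 - 6x^2 + 5/4
(Δ + ∇ + D) f = 15x^4 + 72x^3 + 2x^2 + 48x + 7/4
E_{3/2} (Δ + ∇ + D) f = 15x^4 + 162x^3 + (1057/2)x^2 + (1485/2)x + 6355/16
E_{3/2} E_{3/2} (Δ + ∇ + D) f = 15x^4 + 252x^3 + 1460x^2 + 3624x + 13291/4
E_{3/2} (E_{3/2})^2 (Δ + ∇ + D) f = 15x^4 + 342x^3 + (5593/2)x^2 + (19815/2)x + 207523/16
E_{3/2} E_{3/2} (E_{3/2})^2 (Δ + ∇ + D) f = 15x^4 + 432x^3 + 4538x^2 + 20808x + 141415/4
(-4(((E_{3/2})^2)^2 (Δ + ∇ + D))) f = -60x^4 - 1728x^3 - 18152x^2 - 83232x - 141415


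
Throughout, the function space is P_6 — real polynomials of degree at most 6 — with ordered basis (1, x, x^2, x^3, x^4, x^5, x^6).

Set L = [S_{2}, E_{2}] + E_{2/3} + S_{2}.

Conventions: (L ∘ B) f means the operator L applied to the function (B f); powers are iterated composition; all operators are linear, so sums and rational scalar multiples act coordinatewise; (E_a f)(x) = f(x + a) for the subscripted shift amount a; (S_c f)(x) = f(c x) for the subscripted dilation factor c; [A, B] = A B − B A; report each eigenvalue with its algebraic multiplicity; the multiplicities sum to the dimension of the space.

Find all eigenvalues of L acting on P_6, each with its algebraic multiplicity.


λ = 2 (multiplicity 1), λ = 3 (multiplicity 1), λ = 5 (multiplicity 1), λ = 9 (multiplicity 1), λ = 17 (multiplicity 1), λ = 33 (multiplicity 1), λ = 65 (multiplicity 1)

image of 1: 2
image of x: 3x - 4/3
image of x^2: 5x^2 - (20/3)x - 104/9
image of x^3: 9x^3 - 22x^2 - (212/3)x - 1504/27
image of x^4: 17x^4 - (184/3)x^3 - (856/3)x^2 - (12064/27)x - 19424/81
image of x^5: 33x^5 - (470/3)x^4 - (8600/9)x^3 - (60400/27)x^2 - (194320/81)x - 241024/243
image of x^6: 65x^6 - 380x^5 - (8620/3)x^4 - (241760/27)x^3 - (388720/27)x^2 - (964160/81)x - 2939264/729
the matrix is upper triangular; its diagonal is (2, 3, 5, 9, 17, 33, 65)
for a triangular matrix the eigenvalues are the diagonal entries, with algebraic multiplicity their repetition count


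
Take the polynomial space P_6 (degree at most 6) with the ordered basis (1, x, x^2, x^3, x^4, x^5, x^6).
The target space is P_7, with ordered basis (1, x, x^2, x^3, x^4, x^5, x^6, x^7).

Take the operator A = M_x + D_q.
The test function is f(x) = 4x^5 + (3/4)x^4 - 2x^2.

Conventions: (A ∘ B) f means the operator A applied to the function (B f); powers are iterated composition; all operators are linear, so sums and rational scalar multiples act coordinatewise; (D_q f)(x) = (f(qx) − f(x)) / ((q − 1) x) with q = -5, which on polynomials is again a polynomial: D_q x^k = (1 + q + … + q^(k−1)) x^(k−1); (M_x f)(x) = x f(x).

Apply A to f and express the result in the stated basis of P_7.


M_x f = 4x^6 + (3/4)x^5 - 2x^3
D_q f = 2084x^4 - 78x^3 + 8x
(M_x + D_q) f = 4x^6 + (3/4)x^5 + 2084x^4 - 80x^3 + 8x

the result is g(x) = 4x^6 + (3/4)x^5 + 2084x^4 - 80x^3 + 8x


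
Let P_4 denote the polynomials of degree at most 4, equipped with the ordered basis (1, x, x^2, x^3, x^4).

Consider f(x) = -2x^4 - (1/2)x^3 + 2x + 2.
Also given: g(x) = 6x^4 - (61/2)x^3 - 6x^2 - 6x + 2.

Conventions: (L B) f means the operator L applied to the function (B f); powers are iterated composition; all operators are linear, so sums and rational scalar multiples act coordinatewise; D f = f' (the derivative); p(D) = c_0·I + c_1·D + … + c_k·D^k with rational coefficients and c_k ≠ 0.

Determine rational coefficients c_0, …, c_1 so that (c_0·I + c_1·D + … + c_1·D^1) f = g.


D^0 f = -2x^4 - (1/2)x^3 + 2x + 2
D^1 f = -8x^3 - (3/2)x^2 + 2
matching coefficients of g against c_0 f + c_1 Df + … from the top degree down determines the c_i
solution: c_0 = -3, c_1 = 4

c_0 = -3, c_1 = 4


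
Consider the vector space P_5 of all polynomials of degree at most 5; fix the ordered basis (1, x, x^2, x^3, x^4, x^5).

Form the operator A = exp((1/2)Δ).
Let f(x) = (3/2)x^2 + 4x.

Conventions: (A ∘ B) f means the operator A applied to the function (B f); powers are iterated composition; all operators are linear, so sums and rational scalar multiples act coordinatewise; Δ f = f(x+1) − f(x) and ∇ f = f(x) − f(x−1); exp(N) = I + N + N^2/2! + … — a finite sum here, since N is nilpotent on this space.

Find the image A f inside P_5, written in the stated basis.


order-1 term: (3/2)x + 11/4
order-2 term: 3/8
the series for exp((1/2)Δ) f terminates at order 2
exp((1/2)Δ) f = (3/2)x^2 + (11/2)x + 25/8

the image equals g(x) = (3/2)x^2 + (11/2)x + 25/8


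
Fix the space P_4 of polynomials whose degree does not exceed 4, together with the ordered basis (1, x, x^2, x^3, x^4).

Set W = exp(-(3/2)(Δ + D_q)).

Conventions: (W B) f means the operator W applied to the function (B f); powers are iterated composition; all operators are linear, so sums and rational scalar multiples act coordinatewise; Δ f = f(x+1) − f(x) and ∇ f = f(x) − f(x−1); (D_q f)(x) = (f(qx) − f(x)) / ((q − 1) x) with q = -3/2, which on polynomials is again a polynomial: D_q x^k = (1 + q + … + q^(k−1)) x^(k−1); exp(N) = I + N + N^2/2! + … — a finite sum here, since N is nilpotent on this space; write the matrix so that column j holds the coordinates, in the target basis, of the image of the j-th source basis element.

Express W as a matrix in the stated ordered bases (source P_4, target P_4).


the matrix is [[1, -3, 15/8, 165/64, -1743/4096]; [0, 1, -9/4, 225/64, 2685/1024]; [0, 0, 1, -57/8, 945/256]; [0, 0, 0, 1, -57/16]; [0, 0, 0, 0, 1]] (rows listed top to bottom)

image of 1: 1
image of x: x - 3
image of x^2: x^2 - (9/4)x + 15/8
image of x^3: x^3 - (57/8)x^2 + (225/64)x + 165/64
image of x^4: x^4 - (57/16)x^3 + (945/256)x^2 + (2685/1024)x - 1743/4096
each image's coordinates form column j of the matrix


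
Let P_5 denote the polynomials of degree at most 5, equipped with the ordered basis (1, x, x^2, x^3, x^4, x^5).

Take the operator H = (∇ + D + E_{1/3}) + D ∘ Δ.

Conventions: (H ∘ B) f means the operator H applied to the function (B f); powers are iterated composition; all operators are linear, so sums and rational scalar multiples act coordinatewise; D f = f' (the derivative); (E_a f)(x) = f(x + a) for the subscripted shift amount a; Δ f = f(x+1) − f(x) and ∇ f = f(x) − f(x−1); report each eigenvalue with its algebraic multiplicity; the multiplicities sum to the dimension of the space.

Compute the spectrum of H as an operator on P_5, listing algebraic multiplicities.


image of 1: 1
image of x: x + 7/3
image of x^2: x^2 + (14/3)x + 10/9
image of x^3: x^3 + 7x^2 + (10/3)x + 109/27
image of x^4: x^4 + (28/3)x^3 + (20/3)x^2 + (436/27)x + 244/81
image of x^5: x^5 + (35/3)x^4 + (100/9)x^3 + (1090/27)x^2 + (1220/81)x + 1459/243
the matrix is upper triangular; its diagonal is (1, 1, 1, 1, 1, 1)
for a triangular matrix the eigenvalues are the diagonal entries, with algebraic multiplicity their repetition count

λ = 1 (multiplicity 6)


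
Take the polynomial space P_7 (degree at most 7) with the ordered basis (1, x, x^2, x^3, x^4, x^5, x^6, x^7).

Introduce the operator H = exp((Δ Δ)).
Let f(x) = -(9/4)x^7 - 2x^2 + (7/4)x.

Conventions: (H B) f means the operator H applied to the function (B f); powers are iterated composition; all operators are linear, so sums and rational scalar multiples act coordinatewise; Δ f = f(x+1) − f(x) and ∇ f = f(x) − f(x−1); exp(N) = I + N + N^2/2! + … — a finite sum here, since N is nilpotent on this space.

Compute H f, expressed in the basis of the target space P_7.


order-1 term: -(189/2)x^5 - (945/2)x^4 - (2205/2)x^3 - (2835/2)x^2 - (1953/2)x - 575/2
order-2 term: -945x^3 - 5670x^2 - 12285x - 9450
order-3 term: -1890x - 5670
the series for exp((Δ Δ)) f terminates at order 3
exp((Δ Δ)) f = -(9/4)x^7 - (189/2)x^5 - (945/2)x^4 - (4095/2)x^3 - (14179/2)x^2 - (60599/4)x - 30815/2

g(x) = -(9/4)x^7 - (189/2)x^5 - (945/2)x^4 - (4095/2)x^3 - (14179/2)x^2 - (60599/4)x - 30815/2


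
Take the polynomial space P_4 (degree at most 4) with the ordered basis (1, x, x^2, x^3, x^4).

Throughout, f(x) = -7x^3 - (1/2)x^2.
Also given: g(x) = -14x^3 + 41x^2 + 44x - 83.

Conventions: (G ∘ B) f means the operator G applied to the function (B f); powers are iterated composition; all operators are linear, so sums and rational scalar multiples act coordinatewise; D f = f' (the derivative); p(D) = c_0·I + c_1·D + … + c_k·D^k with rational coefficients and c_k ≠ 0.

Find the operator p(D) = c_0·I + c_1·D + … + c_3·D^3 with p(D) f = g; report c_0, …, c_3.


c_0 = 2, c_1 = -2, c_2 = -1, c_3 = 2

D^0 f = -7x^3 - (1/2)x^2
D^1 f = -21x^2 - x
D^2 f = -42x - 1
D^3 f = -42
matching coefficients of g against c_0 f + c_1 Df + … from the top degree down determines the c_i
solution: c_0 = 2, c_1 = -2, c_2 = -1, c_3 = 2


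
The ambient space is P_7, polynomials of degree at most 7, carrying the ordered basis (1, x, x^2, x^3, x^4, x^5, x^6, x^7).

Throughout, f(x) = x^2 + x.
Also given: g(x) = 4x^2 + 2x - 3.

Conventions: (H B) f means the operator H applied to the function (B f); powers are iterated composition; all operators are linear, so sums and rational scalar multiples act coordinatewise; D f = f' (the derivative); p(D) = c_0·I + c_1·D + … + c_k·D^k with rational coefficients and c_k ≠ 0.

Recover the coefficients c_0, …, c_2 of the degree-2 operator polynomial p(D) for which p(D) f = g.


c_0 = 4, c_1 = -1, c_2 = -1

D^0 f = x^2 + x
D^1 f = 2x + 1
D^2 f = 2
matching coefficients of g against c_0 f + c_1 Df + … from the top degree down determines the c_i
solution: c_0 = 4, c_1 = -1, c_2 = -1


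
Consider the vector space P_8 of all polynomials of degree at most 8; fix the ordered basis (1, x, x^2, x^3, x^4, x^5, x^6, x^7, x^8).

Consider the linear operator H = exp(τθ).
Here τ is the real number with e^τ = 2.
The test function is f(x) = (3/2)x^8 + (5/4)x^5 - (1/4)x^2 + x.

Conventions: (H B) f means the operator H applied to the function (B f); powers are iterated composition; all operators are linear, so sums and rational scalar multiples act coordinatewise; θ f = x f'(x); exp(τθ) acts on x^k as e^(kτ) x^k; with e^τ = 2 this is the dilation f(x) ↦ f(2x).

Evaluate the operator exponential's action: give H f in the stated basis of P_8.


exp(τθ) x^k = e^(kτ) x^k; with e^τ = 2 this sends x^k to 2^k x^k
x ↦ 2 x
x^2 ↦ 4 x^2
x^5 ↦ 32 x^5
x^8 ↦ 256 x^8
applying this coordinatewise to f: exp(τθ) f = 384x^8 + 40x^5 - x^2 + 2x

the image equals g(x) = 384x^8 + 40x^5 - x^2 + 2x


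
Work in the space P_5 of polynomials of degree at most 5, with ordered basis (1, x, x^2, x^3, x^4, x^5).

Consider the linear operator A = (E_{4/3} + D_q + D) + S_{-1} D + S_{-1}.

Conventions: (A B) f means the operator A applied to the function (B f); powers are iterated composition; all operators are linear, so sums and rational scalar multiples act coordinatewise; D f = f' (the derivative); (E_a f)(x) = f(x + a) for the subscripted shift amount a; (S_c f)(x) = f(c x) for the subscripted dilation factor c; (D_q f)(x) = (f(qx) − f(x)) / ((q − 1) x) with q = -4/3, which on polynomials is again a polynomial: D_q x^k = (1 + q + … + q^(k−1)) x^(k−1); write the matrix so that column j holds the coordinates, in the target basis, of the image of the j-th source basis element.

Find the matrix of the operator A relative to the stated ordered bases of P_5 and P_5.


the matrix is [[2, 13/3, 16/9, 64/27, 256/81, 1024/243]; [0, 0, 7/3, 16/3, 256/27, 1280/81]; [0, 0, 2, 103/9, 32/3, 640/27]; [0, 0, 0, 0, 119/27, 160/9]; [0, 0, 0, 0, 2, 1531/81]; [0, 0, 0, 0, 0, 0]] (rows listed top to bottom)

image of 1: 2
image of x: 13/3
image of x^2: 2x^2 + (7/3)x + 16/9
image of x^3: (103/9)x^2 + (16/3)x + 64/27
image of x^4: 2x^4 + (119/27)x^3 + (32/3)x^2 + (256/27)x + 256/81
image of x^5: (1531/81)x^4 + (160/9)x^3 + (640/27)x^2 + (1280/81)x + 1024/243
each image's coordinates form column j of the matrix


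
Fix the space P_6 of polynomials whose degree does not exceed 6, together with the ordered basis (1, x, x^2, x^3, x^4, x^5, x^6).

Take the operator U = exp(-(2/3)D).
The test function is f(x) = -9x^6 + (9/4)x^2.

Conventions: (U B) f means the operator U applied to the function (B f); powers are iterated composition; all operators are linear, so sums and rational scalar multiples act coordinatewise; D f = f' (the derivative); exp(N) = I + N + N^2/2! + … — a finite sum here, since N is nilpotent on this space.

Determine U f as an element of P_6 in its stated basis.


order-1 term: 36x^5 - 3x
order-2 term: -60x^4 + 1
order-3 term: (160/3)x^3
order-4 term: -(80/3)x^2
order-5 term: (64/9)x
order-6 term: -64/81
the series for exp(-(2/3)D) f terminates at order 6
exp(-(2/3)D) f = -9x^6 + 36x^5 - 60x^4 + (160/3)x^3 - (293/12)x^2 + (37/9)x + 17/81

the result is g(x) = -9x^6 + 36x^5 - 60x^4 + (160/3)x^3 - (293/12)x^2 + (37/9)x + 17/81


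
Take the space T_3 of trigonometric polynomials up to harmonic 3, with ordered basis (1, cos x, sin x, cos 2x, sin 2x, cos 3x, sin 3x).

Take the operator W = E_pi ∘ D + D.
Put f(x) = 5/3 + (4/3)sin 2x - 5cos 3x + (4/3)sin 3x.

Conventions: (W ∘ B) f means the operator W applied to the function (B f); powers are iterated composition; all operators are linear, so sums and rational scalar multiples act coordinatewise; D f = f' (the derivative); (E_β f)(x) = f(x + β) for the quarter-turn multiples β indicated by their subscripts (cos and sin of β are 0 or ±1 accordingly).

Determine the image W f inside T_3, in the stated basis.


D f = (8/3)cos 2x + 4cos 3x + 15sin 3x
E_pi D f = (8/3)cos 2x - 4cos 3x - 15sin 3x
D f = (8/3)cos 2x + 4cos 3x + 15sin 3x
(E_pi ∘ D + D) f = (16/3)cos 2x

the image equals g(x) = (16/3)cos 2x


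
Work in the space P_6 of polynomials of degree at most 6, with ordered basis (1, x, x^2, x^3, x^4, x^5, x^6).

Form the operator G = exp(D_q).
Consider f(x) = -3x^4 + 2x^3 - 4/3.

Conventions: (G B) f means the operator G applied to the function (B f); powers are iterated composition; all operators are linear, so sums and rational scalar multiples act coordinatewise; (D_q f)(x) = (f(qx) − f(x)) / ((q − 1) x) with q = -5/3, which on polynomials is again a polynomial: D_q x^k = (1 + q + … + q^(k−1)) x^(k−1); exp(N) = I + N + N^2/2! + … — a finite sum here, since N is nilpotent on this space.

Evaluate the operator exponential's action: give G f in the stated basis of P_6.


the image equals g(x) = -3x^4 + (86/9)x^3 + (988/81)x^2 - (2318/729)x - 1637/729

order-1 term: (68/9)x^3 + (38/9)x^2
order-2 term: (646/81)x^2 - (38/27)x
order-3 term: -(1292/729)x - 38/81
order-4 term: -323/729
the series for exp(D_q) f terminates at order 4
exp(D_q) f = -3x^4 + (86/9)x^3 + (988/81)x^2 - (2318/729)x - 1637/729


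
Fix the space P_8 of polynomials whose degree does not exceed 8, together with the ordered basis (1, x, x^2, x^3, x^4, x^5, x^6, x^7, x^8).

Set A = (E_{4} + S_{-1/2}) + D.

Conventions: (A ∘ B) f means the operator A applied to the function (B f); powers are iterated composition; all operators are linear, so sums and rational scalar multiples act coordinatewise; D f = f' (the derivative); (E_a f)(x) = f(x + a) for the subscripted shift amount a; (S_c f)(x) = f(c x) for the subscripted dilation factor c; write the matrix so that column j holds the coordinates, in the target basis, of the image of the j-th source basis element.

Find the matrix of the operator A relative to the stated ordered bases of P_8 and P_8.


the matrix is [[2, 5, 16, 64, 256, 1024, 4096, 16384, 65536]; [0, 1/2, 10, 48, 256, 1280, 6144, 28672, 131072]; [0, 0, 5/4, 15, 96, 640, 3840, 21504, 114688]; [0, 0, 0, 7/8, 20, 160, 1280, 8960, 57344]; [0, 0, 0, 0, 17/16, 25, 240, 2240, 17920]; [0, 0, 0, 0, 0, 31/32, 30, 336, 3584]; [0, 0, 0, 0, 0, 0, 65/64, 35, 448]; [0, 0, 0, 0, 0, 0, 0, 127/128, 40]; [0, 0, 0, 0, 0, 0, 0, 0, 257/256]] (rows listed top to bottom)

image of 1: 2
image of x: (1/2)x + 5
image of x^2: (5/4)x^2 + 10x + 16
image of x^3: (7/8)x^3 + 15x^2 + 48x + 64
image of x^4: (17/16)x^4 + 20x^3 + 96x^2 + 256x + 256
image of x^5: (31/32)x^5 + 25x^4 + 160x^3 + 640x^2 + 1280x + 1024
image of x^6: (65/64)x^6 + 30x^5 + 240x^4 + 1280x^3 + 3840x^2 + 6144x + 4096
image of x^7: (127/128)x^7 + 35x^6 + 336x^5 + 2240x^4 + 8960x^3 + 21504x^2 + 28672x + 16384
image of x^8: (257/256)x^8 + 40x^7 + 448x^6 + 3584x^5 + 17920x^4 + 57344x^3 + 114688x^2 + 131072x + 65536
each image's coordinates form column j of the matrix


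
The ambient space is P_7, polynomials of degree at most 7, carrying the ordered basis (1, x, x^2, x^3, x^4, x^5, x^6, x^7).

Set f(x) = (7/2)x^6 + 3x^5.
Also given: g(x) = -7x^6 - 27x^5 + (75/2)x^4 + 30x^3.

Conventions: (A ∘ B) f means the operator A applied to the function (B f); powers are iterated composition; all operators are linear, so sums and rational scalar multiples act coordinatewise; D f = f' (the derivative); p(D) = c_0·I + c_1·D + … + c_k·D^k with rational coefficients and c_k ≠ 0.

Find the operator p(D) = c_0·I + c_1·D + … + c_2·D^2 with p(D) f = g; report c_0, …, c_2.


D^0 f = (7/2)x^6 + 3x^5
D^1 f = 21x^5 + 15x^4
D^2 f = 105x^4 + 60x^3
matching coefficients of g against c_0 f + c_1 Df + … from the top degree down determines the c_i
solution: c_0 = -2, c_1 = -1, c_2 = 1/2

c_0 = -2, c_1 = -1, c_2 = 1/2


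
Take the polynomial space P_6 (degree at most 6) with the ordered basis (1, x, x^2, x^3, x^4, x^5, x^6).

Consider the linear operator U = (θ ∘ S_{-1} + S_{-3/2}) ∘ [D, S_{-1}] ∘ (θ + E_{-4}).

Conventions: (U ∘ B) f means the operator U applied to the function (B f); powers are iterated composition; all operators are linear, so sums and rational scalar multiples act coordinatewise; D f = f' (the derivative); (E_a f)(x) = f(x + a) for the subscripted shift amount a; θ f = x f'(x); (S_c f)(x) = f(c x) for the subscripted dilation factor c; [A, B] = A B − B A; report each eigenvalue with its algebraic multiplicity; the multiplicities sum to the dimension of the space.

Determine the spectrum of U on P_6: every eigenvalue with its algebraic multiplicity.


image of 1: 0
image of x: -4
image of x^2: -30x + 16
image of x^3: -102x^2 + 120x - 96
image of x^4: -255x^3 + 408x^2 - 960x + 512
image of x^5: -(2175/4)x^4 + 1020x^3 - 4080x^2 + 6400x - 2560
image of x^6: -(8463/8)x^5 + 2175x^4 - 12240x^3 + 32640x^2 - 38400x + 12288
the matrix is upper triangular; its diagonal is (0, 0, 0, 0, 0, 0, 0)
for a triangular matrix the eigenvalues are the diagonal entries, with algebraic multiplicity their repetition count

λ = 0 (multiplicity 7)


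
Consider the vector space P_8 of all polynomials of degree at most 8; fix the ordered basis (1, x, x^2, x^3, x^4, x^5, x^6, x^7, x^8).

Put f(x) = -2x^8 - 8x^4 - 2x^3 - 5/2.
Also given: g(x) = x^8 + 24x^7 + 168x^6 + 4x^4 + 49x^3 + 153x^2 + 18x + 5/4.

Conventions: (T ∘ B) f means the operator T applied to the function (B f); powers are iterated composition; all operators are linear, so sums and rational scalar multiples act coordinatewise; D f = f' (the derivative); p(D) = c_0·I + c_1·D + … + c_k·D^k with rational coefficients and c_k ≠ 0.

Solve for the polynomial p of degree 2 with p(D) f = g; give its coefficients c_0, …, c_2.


p(D) = -(1/2)·I − (3/2)·D − (3/2)·D^2, i.e. c_0 = -1/2, c_1 = -3/2, c_2 = -3/2

D^0 f = -2x^8 - 8x^4 - 2x^3 - 5/2
D^1 f = -16x^7 - 32x^3 - 6x^2
D^2 f = -112x^6 - 96x^2 - 12x
matching coefficients of g against c_0 f + c_1 Df + … from the top degree down determines the c_i
solution: c_0 = -1/2, c_1 = -3/2, c_2 = -3/2


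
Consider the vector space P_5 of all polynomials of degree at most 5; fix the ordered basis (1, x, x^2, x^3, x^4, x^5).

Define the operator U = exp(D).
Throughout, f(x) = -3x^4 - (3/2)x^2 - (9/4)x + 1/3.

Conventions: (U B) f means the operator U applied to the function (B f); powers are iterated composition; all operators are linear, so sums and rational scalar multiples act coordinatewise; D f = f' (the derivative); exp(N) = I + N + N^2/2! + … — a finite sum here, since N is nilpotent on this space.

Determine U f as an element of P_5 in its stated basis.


the image equals g(x) = -3x^4 - 12x^3 - (39/2)x^2 - (69/4)x - 77/12

order-1 term: -12x^3 - 3x - 9/4
order-2 term: -18x^2 - 3/2
order-3 term: -12x
order-4 term: -3
the series for exp(D) f terminates at order 4
exp(D) f = -3x^4 - 12x^3 - (39/2)x^2 - (69/4)x - 77/12


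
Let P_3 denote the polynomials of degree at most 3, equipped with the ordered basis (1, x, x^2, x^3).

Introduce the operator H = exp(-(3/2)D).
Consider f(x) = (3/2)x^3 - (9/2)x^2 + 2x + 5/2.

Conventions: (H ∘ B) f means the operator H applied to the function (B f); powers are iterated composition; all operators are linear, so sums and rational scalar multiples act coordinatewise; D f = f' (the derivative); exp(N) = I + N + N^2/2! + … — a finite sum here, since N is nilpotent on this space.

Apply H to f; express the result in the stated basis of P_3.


order-1 term: -(27/4)x^2 + (27/2)x - 3
order-2 term: (81/8)x - 81/8
order-3 term: -81/16
the series for exp(-(3/2)D) f terminates at order 3
exp(-(3/2)D) f = (3/2)x^3 - (45/4)x^2 + (205/8)x - 251/16

g(x) = (3/2)x^3 - (45/4)x^2 + (205/8)x - 251/16


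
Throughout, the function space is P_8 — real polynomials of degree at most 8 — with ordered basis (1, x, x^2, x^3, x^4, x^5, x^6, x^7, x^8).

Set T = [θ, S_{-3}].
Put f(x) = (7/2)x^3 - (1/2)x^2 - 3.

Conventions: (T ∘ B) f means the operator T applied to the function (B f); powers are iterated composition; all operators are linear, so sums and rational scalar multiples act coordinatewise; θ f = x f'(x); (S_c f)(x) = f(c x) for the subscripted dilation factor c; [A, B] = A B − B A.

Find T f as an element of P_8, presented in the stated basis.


S_{-3} f = -(189/2)x^3 - (9/2)x^2 - 3
θ S_{-3} f = -(567/2)x^3 - 9x^2
θ f = (21/2)x^3 - x^2
S_{-3} θ f = -(567/2)x^3 - 9x^2
[θ, S_{-3}] f = 0

the result is g(x) = 0


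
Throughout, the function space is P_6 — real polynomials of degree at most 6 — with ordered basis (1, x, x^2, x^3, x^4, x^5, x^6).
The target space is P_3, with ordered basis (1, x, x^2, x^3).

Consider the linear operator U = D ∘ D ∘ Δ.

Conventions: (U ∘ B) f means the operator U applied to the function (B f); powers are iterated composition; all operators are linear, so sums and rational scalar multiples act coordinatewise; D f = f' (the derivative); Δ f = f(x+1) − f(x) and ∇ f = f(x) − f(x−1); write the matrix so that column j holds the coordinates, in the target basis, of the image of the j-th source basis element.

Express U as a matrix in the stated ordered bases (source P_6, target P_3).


image of 1: 0
image of x: 0
image of x^2: 0
image of x^3: 6
image of x^4: 24x + 12
image of x^5: 60x^2 + 60x + 20
image of x^6: 120x^3 + 180x^2 + 120x + 30
each image's coordinates form column j of the matrix

the matrix is [[0, 0, 0, 6, 12, 20, 30]; [0, 0, 0, 0, 24, 60, 120]; [0, 0, 0, 0, 0, 60, 180]; [0, 0, 0, 0, 0, 0, 120]] (rows listed top to bottom)


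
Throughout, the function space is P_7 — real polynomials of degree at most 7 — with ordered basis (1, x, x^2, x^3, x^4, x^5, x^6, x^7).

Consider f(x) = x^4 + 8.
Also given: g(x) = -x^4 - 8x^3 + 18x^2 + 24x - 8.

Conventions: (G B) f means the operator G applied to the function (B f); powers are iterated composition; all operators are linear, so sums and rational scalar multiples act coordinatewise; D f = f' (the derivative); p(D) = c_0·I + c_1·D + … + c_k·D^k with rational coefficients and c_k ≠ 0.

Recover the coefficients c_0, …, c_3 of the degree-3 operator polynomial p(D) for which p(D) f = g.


c_0 = -1, c_1 = -2, c_2 = 3/2, c_3 = 1

D^0 f = x^4 + 8
D^1 f = 4x^3
D^2 f = 12x^2
D^3 f = 24x
matching coefficients of g against c_0 f + c_1 Df + … from the top degree down determines the c_i
solution: c_0 = -1, c_1 = -2, c_2 = 3/2, c_3 = 1


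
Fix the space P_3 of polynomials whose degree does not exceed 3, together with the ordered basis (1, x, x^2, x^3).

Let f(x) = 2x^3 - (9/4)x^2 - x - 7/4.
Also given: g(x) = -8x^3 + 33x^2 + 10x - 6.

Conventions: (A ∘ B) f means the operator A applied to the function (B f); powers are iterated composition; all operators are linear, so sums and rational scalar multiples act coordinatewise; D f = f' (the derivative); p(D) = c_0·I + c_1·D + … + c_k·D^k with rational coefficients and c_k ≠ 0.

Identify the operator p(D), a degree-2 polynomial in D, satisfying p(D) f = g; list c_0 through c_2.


c_0 = -4, c_1 = 4, c_2 = 2

D^0 f = 2x^3 - (9/4)x^2 - x - 7/4
D^1 f = 6x^2 - (9/2)x - 1
D^2 f = 12x - 9/2
matching coefficients of g against c_0 f + c_1 Df + … from the top degree down determines the c_i
solution: c_0 = -4, c_1 = 4, c_2 = 2


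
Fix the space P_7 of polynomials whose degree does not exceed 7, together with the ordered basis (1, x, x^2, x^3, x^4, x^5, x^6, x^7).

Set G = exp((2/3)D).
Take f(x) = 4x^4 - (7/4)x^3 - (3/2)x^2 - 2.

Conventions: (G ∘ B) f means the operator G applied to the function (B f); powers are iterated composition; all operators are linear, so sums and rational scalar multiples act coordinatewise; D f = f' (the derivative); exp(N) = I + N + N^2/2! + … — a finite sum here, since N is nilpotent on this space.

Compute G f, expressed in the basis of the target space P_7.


g(x) = 4x^4 + (107/12)x^3 + (17/3)x^2 + (11/27)x - 194/81

order-1 term: (32/3)x^3 - (7/2)x^2 - 2x
order-2 term: (32/3)x^2 - (7/3)x - 2/3
order-3 term: (128/27)x - 14/27
order-4 term: 64/81
the series for exp((2/3)D) f terminates at order 4
exp((2/3)D) f = 4x^4 + (107/12)x^3 + (17/3)x^2 + (11/27)x - 194/81
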